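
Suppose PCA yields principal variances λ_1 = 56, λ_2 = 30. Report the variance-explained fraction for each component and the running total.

Step 1 — total variance = trace(Sigma) = Σ λ_i = 56 + 30 = 86.

Step 2 — fraction explained by component i = λ_i / Σ λ:
  PC1: 56/86 = 0.6512
  PC2: 30/86 = 0.3488

Step 3 — cumulative fraction after k components = (λ_1 + ... + λ_k) / Σ λ:
  k = 1: 56/86 = 0.6512
  k = 2: (56 + 30)/86 = 86/86 = 1

Summary (fraction, with percent):

explained: PC1 0.6512 (65.12%), PC2 0.3488 (34.88%);  cumulative: 0.6512, 1


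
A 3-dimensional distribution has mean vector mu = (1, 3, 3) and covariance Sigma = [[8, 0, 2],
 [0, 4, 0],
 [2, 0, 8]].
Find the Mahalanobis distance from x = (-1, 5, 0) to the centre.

Step 1 — centre the observation: (x - mu) = (-2, 2, -3).

Step 2 — invert Sigma (cofactor / det for 3×3, or solve directly):
  Sigma^{-1} = [[0.1333, 0, -0.0333],
 [0, 0.25, 0],
 [-0.0333, 0, 0.1333]].

Step 3 — form the quadratic (x - mu)^T · Sigma^{-1} · (x - mu):
  Sigma^{-1} · (x - mu) = (-0.1667, 0.5, -0.3333).
  (x - mu)^T · [Sigma^{-1} · (x - mu)] = (-2)·(-0.1667) + (2)·(0.5) + (-3)·(-0.3333) = 2.3333.

Step 4 — take square root: d = √(2.3333) ≈ 1.5275.

d(x, mu) = √(2.3333) ≈ 1.5275


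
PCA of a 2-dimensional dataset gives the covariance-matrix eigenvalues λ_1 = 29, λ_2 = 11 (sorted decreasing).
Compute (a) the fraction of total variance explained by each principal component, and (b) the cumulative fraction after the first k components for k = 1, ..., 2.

Step 1 — total variance = trace(Sigma) = Σ λ_i = 29 + 11 = 40.

Step 2 — fraction explained by component i = λ_i / Σ λ:
  PC1: 29/40 = 0.725
  PC2: 11/40 = 0.275

Step 3 — cumulative fraction after k components = (λ_1 + ... + λ_k) / Σ λ:
  k = 1: 29/40 = 0.725
  k = 2: (29 + 11)/40 = 40/40 = 1

Summary (fraction, with percent):

explained: PC1 0.725 (72.5%), PC2 0.275 (27.5%);  cumulative: 0.725, 1


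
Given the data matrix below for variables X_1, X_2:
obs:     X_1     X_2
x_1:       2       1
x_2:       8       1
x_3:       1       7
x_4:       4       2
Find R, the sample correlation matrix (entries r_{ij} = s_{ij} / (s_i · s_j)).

Step 1 — column means:
  mean(X_1) = (2 + 8 + 1 + 4) / 4 = 15/4 = 3.75
  mean(X_2) = (1 + 1 + 7 + 2) / 4 = 11/4 = 2.75

Step 2 — sample variances and covariances s[i,j] = (1/(n-1)) · Σ_k (x_{k,i} - mean_i) · (x_{k,j} - mean_j), with n-1 = 3:
  s[X_1,X_1] = ((-1.75)·(-1.75) + (4.25)·(4.25) + (-2.75)·(-2.75) + (0.25)·(0.25)) / 3 = 28.75/3 = 9.5833
  s[X_1,X_2] = ((-1.75)·(-1.75) + (4.25)·(-1.75) + (-2.75)·(4.25) + (0.25)·(-0.75)) / 3 = -16.25/3 = -5.4167
  s[X_2,X_2] = ((-1.75)·(-1.75) + (-1.75)·(-1.75) + (4.25)·(4.25) + (-0.75)·(-0.75)) / 3 = 24.75/3 = 8.25
  Sample standard deviations s_i = √(s[i,i]):
  s(X_1) = √(9.5833) = 3.0957
  s(X_2) = √(8.25) = 2.8723

Step 3 — r_{ij} = s_{ij} / (s_i · s_j):
  r[X_1,X_1] = 1 (diagonal).
  r[X_1,X_2] = -5.4167 / (3.0957 · 2.8723) = -5.4167 / 8.8917 = -0.6092
  r[X_2,X_2] = 1 (diagonal).

R is symmetric with unit diagonal. Assembling:

R = [[1, -0.6092],
 [-0.6092, 1]]


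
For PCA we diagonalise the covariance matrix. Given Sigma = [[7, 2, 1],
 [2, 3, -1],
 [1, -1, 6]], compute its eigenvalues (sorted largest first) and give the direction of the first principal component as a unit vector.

Step 1 — characteristic polynomial p(λ) = det(λI - Sigma) = λ³ - tr·λ² + c_1·λ - det, where tr = trace, c_1 = sum of the principal 2×2 minors, det = det(Sigma):
  tr = 7 + 3 + 6 = 16,
  c_1 = (7·3 - (2)²) + (7·6 - (1)²) + (3·6 - (-1)²) = 17 + 41 + 17 = 75,
  det = 7·(3·6 - (-1)²) - (2)·((2)·6 - (-1)·(1)) + (1)·((2)·(-1) - 3·(1)) = 7·(17) - (2)·(13) + (1)·(-5) = 88.
  So p(λ) = λ³ - 16λ² + 75λ - 88.
Step 2 — look for an integer root (rational root theorem: any rational root is an integer divisor of 88). Testing λ = 8:
  p(8) = 512 - 1024 + 600 - 88 = 0  ✓
  Dividing out (λ - 8): p(λ) = (λ - 8)(λ² - 8λ + 11).
Step 3 — remaining eigenvalues from the quadratic λ² - 8λ + 11 = 0:
  Δ = 8² - 4·11 = 64 - 44 = 20,  λ = (8 ± √20)/2 = (8 ± 4.4721)/2 ≈ 6.2361 or 1.7639.
  Sorted: λ_1 = 8,  λ_2 = 6.2361,  λ_3 = 1.7639  (check: sum = 16 = tr ✓).

Step 4 — unit eigenvector for λ_1 = 8: v spans the null space of (Sigma - λ_1 I), whose rows are
  r_1 = (-1, 2, 1),  r_2 = (2, -5, -1),  r_3 = (1, -1, -2).
  v is orthogonal to every row, so take v ∝ r_1 × r_2 = ((2)·(-1) - (1)·(-5), (1)·(2) - (-1)·(-1), (-1)·(-5) - (2)·(2)) = (3, 1, 1).
  Let u = (3, 1, 1).
  ||u|| = √((3)² + (1)² + (1)²) = √(11) ≈ 3.3166,  v_1 = u/||u|| ≈ (0.9045, 0.3015, 0.3015) (||v_1|| = 1).

λ_1 = 8,  λ_2 = 6.2361,  λ_3 = 1.7639;  v_1 ≈ (0.9045, 0.3015, 0.3015)


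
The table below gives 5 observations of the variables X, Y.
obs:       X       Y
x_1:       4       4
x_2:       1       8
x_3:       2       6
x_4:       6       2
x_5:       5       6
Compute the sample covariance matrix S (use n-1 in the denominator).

Step 1 — column means:
  mean(X) = (4 + 1 + 2 + 6 + 5) / 5 = 18/5 = 3.6
  mean(Y) = (4 + 8 + 6 + 2 + 6) / 5 = 26/5 = 5.2

Step 2 — sample covariance S[i,j] = (1/(n-1)) · Σ_k (x_{k,i} - mean_i) · (x_{k,j} - mean_j), with n-1 = 4.
  S[X,X] = ((0.4)·(0.4) + (-2.6)·(-2.6) + (-1.6)·(-1.6) + (2.4)·(2.4) + (1.4)·(1.4)) / 4 = 17.2/4 = 4.3
  S[X,Y] = ((0.4)·(-1.2) + (-2.6)·(2.8) + (-1.6)·(0.8) + (2.4)·(-3.2) + (1.4)·(0.8)) / 4 = -15.6/4 = -3.9
  S[Y,Y] = ((-1.2)·(-1.2) + (2.8)·(2.8) + (0.8)·(0.8) + (-3.2)·(-3.2) + (0.8)·(0.8)) / 4 = 20.8/4 = 5.2

S is symmetric (S[j,i] = S[i,j]). Assembling:

S = [[4.3, -3.9],
 [-3.9, 5.2]]


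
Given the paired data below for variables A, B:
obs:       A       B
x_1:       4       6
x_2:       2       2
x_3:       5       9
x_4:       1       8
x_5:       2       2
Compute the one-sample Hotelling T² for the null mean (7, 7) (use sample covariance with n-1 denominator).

Step 1 — sample mean vector:
  mean(A) = (4 + 2 + 5 + 1 + 2) / 5 = 14/5 = 2.8
  mean(B) = (6 + 2 + 9 + 8 + 2) / 5 = 27/5 = 5.4
  x̄ = (2.8, 5.4),  deviation x̄ - mu_0 = (2.8, 5.4) - (7, 7) = (-4.2, -1.6).

Step 2 — sample covariance matrix, S[i,j] = (1/(n-1)) · Σ_k (x_{k,i} - mean_i) · (x_{k,j} - mean_j), divisor n-1 = 4:
  S[A,A] = ((1.2)·(1.2) + (-0.8)·(-0.8) + (2.2)·(2.2) + (-1.8)·(-1.8) + (-0.8)·(-0.8)) / 4 = 10.8/4 = 2.7
  S[A,B] = ((1.2)·(0.6) + (-0.8)·(-3.4) + (2.2)·(3.6) + (-1.8)·(2.6) + (-0.8)·(-3.4)) / 4 = 9.4/4 = 2.35
  S[B,B] = ((0.6)·(0.6) + (-3.4)·(-3.4) + (3.6)·(3.6) + (2.6)·(2.6) + (-3.4)·(-3.4)) / 4 = 43.2/4 = 10.8
  S = [[2.7, 2.35],
 [2.35, 10.8]].

Step 3 — invert S. det(S) = 2.7·10.8 - (2.35)² = 23.6375.
  S^{-1} = (1/det) · [[d, -b], [-b, a]] = [[0.4569, -0.0994],
 [-0.0994, 0.1142]].

Step 4 — quadratic form (x̄ - mu_0)^T · S^{-1} · (x̄ - mu_0):
  S^{-1} · (x̄ - mu_0) = (-1.7599, 0.2348),
  (x̄ - mu_0)^T · [...] = (-4.2)·(-1.7599) + (-1.6)·(0.2348) = 7.016.

Step 5 — scale by n: T² = 5 · 7.016 = 35.0799.

T² ≈ 35.0799


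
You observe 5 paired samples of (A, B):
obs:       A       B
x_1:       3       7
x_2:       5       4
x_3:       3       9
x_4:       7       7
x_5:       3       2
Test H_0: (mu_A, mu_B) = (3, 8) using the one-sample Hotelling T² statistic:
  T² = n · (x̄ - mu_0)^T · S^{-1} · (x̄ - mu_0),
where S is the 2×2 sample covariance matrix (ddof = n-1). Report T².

Step 1 — sample mean vector:
  mean(A) = (3 + 5 + 3 + 7 + 3) / 5 = 21/5 = 4.2
  mean(B) = (7 + 4 + 9 + 7 + 2) / 5 = 29/5 = 5.8
  x̄ = (4.2, 5.8),  deviation x̄ - mu_0 = (4.2, 5.8) - (3, 8) = (1.2, -2.2).

Step 2 — sample covariance matrix, S[i,j] = (1/(n-1)) · Σ_k (x_{k,i} - mean_i) · (x_{k,j} - mean_j), divisor n-1 = 4:
  S[A,A] = ((-1.2)·(-1.2) + (0.8)·(0.8) + (-1.2)·(-1.2) + (2.8)·(2.8) + (-1.2)·(-1.2)) / 4 = 12.8/4 = 3.2
  S[A,B] = ((-1.2)·(1.2) + (0.8)·(-1.8) + (-1.2)·(3.2) + (2.8)·(1.2) + (-1.2)·(-3.8)) / 4 = 1.2/4 = 0.3
  S[B,B] = ((1.2)·(1.2) + (-1.8)·(-1.8) + (3.2)·(3.2) + (1.2)·(1.2) + (-3.8)·(-3.8)) / 4 = 30.8/4 = 7.7
  S = [[3.2, 0.3],
 [0.3, 7.7]].

Step 3 — invert S. det(S) = 3.2·7.7 - (0.3)² = 24.55.
  S^{-1} = (1/det) · [[d, -b], [-b, a]] = [[0.3136, -0.0122],
 [-0.0122, 0.1303]].

Step 4 — quadratic form (x̄ - mu_0)^T · S^{-1} · (x̄ - mu_0):
  S^{-1} · (x̄ - mu_0) = (0.4033, -0.3014),
  (x̄ - mu_0)^T · [...] = (1.2)·(0.4033) + (-2.2)·(-0.3014) = 1.147.

Step 5 — scale by n: T² = 5 · 1.147 = 5.7352.

T² ≈ 5.7352


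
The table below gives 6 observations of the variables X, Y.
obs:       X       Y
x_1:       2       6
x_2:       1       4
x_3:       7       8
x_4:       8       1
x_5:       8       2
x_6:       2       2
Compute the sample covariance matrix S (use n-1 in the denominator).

Step 1 — column means:
  mean(X) = (2 + 1 + 7 + 8 + 8 + 2) / 6 = 28/6 = 4.6667
  mean(Y) = (6 + 4 + 8 + 1 + 2 + 2) / 6 = 23/6 = 3.8333

Step 2 — sample covariance S[i,j] = (1/(n-1)) · Σ_k (x_{k,i} - mean_i) · (x_{k,j} - mean_j), with n-1 = 5.
  S[X,X] = ((-2.6667)·(-2.6667) + (-3.6667)·(-3.6667) + (2.3333)·(2.3333) + (3.3333)·(3.3333) + (3.3333)·(3.3333) + (-2.6667)·(-2.6667)) / 5 = 55.3333/5 = 11.0667
  S[X,Y] = ((-2.6667)·(2.1667) + (-3.6667)·(0.1667) + (2.3333)·(4.1667) + (3.3333)·(-2.8333) + (3.3333)·(-1.8333) + (-2.6667)·(-1.8333)) / 5 = -7.3333/5 = -1.4667
  S[Y,Y] = ((2.1667)·(2.1667) + (0.1667)·(0.1667) + (4.1667)·(4.1667) + (-2.8333)·(-2.8333) + (-1.8333)·(-1.8333) + (-1.8333)·(-1.8333)) / 5 = 36.8333/5 = 7.3667

S is symmetric (S[j,i] = S[i,j]). Assembling:

S = [[11.0667, -1.4667],
 [-1.4667, 7.3667]]


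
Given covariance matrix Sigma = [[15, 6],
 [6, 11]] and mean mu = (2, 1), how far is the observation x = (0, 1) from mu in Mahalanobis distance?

Step 1 — centre the observation: (x - mu) = (-2, 0).

Step 2 — invert Sigma. det(Sigma) = 15·11 - (6)² = 129.
  Sigma^{-1} = (1/det) · [[d, -b], [-b, a]] = [[0.0853, -0.0465],
 [-0.0465, 0.1163]].

Step 3 — form the quadratic (x - mu)^T · Sigma^{-1} · (x - mu):
  Sigma^{-1} · (x - mu) = (-0.1705, 0.093).
  (x - mu)^T · [Sigma^{-1} · (x - mu)] = (-2)·(-0.1705) + (0)·(0.093) = 0.3411.

Step 4 — take square root: d = √(0.3411) ≈ 0.584.

d(x, mu) = √(0.3411) ≈ 0.584


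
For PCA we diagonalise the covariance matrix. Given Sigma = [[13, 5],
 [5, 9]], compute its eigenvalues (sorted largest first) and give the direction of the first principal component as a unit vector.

Step 1 — characteristic polynomial of 2×2 Sigma:
  det(Sigma - λI) = λ² - trace · λ + det = 0.
  trace = 13 + 9 = 22, det = 13·9 - (5)² = 92.
Step 2 — discriminant:
  Δ = trace² - 4·det = 484 - 368 = 116.
Step 3 — eigenvalues:
  λ = (trace ± √Δ)/2 = (22 ± 10.7703)/2,
  λ_1 = 16.3852,  λ_2 = 5.6148.

Step 4 — unit eigenvector for λ_1: solve (Sigma - λ_1 I)v = 0. First row:
  (13 - 16.3852)·v_x + (5)·v_y = 0, i.e. (-3.3852)·v_x + (5)·v_y = 0,
  so v ∝ (b, λ_1 - a) = (5, 3.3852) = u.
  ||u|| = √((5)² + (3.3852)²) = √(36.4593) ≈ 6.0382,
  v_1 = u/||u|| ≈ (0.8281, 0.5606) (||v_1|| = 1).

λ_1 = 16.3852,  λ_2 = 5.6148;  v_1 ≈ (0.8281, 0.5606)


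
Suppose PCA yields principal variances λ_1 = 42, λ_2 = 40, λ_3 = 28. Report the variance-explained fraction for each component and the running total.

Step 1 — total variance = trace(Sigma) = Σ λ_i = 42 + 40 + 28 = 110.

Step 2 — fraction explained by component i = λ_i / Σ λ:
  PC1: 42/110 = 0.3818
  PC2: 40/110 = 0.3636
  PC3: 28/110 = 0.2545

Step 3 — cumulative fraction after k components = (λ_1 + ... + λ_k) / Σ λ:
  k = 1: 42/110 = 0.3818
  k = 2: (42 + 40)/110 = 82/110 = 0.7455
  k = 3: (42 + 40 + 28)/110 = 110/110 = 1

Summary (fraction, with percent):

explained: PC1 0.3818 (38.18%), PC2 0.3636 (36.36%), PC3 0.2545 (25.45%);  cumulative: 0.3818, 0.7455, 1


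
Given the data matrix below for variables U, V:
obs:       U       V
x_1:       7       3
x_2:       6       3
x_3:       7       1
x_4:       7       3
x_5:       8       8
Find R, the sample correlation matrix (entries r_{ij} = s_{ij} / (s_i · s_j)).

Step 1 — column means:
  mean(U) = (7 + 6 + 7 + 7 + 8) / 5 = 35/5 = 7
  mean(V) = (3 + 3 + 1 + 3 + 8) / 5 = 18/5 = 3.6

Step 2 — sample variances and covariances s[i,j] = (1/(n-1)) · Σ_k (x_{k,i} - mean_i) · (x_{k,j} - mean_j), with n-1 = 4:
  s[U,U] = ((0)·(0) + (-1)·(-1) + (0)·(0) + (0)·(0) + (1)·(1)) / 4 = 2/4 = 0.5
  s[U,V] = ((0)·(-0.6) + (-1)·(-0.6) + (0)·(-2.6) + (0)·(-0.6) + (1)·(4.4)) / 4 = 5/4 = 1.25
  s[V,V] = ((-0.6)·(-0.6) + (-0.6)·(-0.6) + (-2.6)·(-2.6) + (-0.6)·(-0.6) + (4.4)·(4.4)) / 4 = 27.2/4 = 6.8
  Sample standard deviations s_i = √(s[i,i]):
  s(U) = √(0.5) = 0.7071
  s(V) = √(6.8) = 2.6077

Step 3 — r_{ij} = s_{ij} / (s_i · s_j):
  r[U,U] = 1 (diagonal).
  r[U,V] = 1.25 / (0.7071 · 2.6077) = 1.25 / 1.8439 = 0.6779
  r[V,V] = 1 (diagonal).

R is symmetric with unit diagonal. Assembling:

R = [[1, 0.6779],
 [0.6779, 1]]


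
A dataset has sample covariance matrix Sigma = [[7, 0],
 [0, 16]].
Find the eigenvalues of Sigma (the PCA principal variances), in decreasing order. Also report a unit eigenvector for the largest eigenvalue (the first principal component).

Step 1 — characteristic polynomial of 2×2 Sigma:
  det(Sigma - λI) = λ² - trace · λ + det = 0.
  trace = 7 + 16 = 23, det = 7·16 - (0)² = 112.
Step 2 — discriminant:
  Δ = trace² - 4·det = 529 - 448 = 81.
Step 3 — eigenvalues:
  λ = (trace ± √Δ)/2 = (23 ± 9)/2,
  λ_1 = 16,  λ_2 = 7.

Step 4 — unit eigenvector for λ_1: Sigma is diagonal, so its eigenvectors are the coordinate axes. λ_1 = 16 is the diagonal entry on the second coordinate axis, hence
  v_1 = (0, 1) (||v_1|| = 1).

λ_1 = 16,  λ_2 = 7;  v_1 ≈ (0, 1)


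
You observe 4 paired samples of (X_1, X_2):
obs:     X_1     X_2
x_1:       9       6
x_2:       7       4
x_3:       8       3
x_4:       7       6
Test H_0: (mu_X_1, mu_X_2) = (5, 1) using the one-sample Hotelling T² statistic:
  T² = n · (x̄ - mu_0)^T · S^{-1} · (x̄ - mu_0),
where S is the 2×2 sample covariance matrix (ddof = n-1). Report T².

Step 1 — sample mean vector:
  mean(X_1) = (9 + 7 + 8 + 7) / 4 = 31/4 = 7.75
  mean(X_2) = (6 + 4 + 3 + 6) / 4 = 19/4 = 4.75
  x̄ = (7.75, 4.75),  deviation x̄ - mu_0 = (7.75, 4.75) - (5, 1) = (2.75, 3.75).

Step 2 — sample covariance matrix, S[i,j] = (1/(n-1)) · Σ_k (x_{k,i} - mean_i) · (x_{k,j} - mean_j), divisor n-1 = 3:
  S[X_1,X_1] = ((1.25)·(1.25) + (-0.75)·(-0.75) + (0.25)·(0.25) + (-0.75)·(-0.75)) / 3 = 2.75/3 = 0.9167
  S[X_1,X_2] = ((1.25)·(1.25) + (-0.75)·(-0.75) + (0.25)·(-1.75) + (-0.75)·(1.25)) / 3 = 0.75/3 = 0.25
  S[X_2,X_2] = ((1.25)·(1.25) + (-0.75)·(-0.75) + (-1.75)·(-1.75) + (1.25)·(1.25)) / 3 = 6.75/3 = 2.25
  S = [[0.9167, 0.25],
 [0.25, 2.25]].

Step 3 — invert S. det(S) = 0.9167·2.25 - (0.25)² = 2.
  S^{-1} = (1/det) · [[d, -b], [-b, a]] = [[1.125, -0.125],
 [-0.125, 0.4583]].

Step 4 — quadratic form (x̄ - mu_0)^T · S^{-1} · (x̄ - mu_0):
  S^{-1} · (x̄ - mu_0) = (2.625, 1.375),
  (x̄ - mu_0)^T · [...] = (2.75)·(2.625) + (3.75)·(1.375) = 12.375.

Step 5 — scale by n: T² = 4 · 12.375 = 49.5.

T² ≈ 49.5


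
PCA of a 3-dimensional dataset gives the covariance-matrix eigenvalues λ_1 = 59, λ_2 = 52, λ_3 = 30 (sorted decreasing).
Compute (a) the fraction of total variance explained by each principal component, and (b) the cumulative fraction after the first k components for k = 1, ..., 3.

Step 1 — total variance = trace(Sigma) = Σ λ_i = 59 + 52 + 30 = 141.

Step 2 — fraction explained by component i = λ_i / Σ λ:
  PC1: 59/141 = 0.4184
  PC2: 52/141 = 0.3688
  PC3: 30/141 = 0.2128

Step 3 — cumulative fraction after k components = (λ_1 + ... + λ_k) / Σ λ:
  k = 1: 59/141 = 0.4184
  k = 2: (59 + 52)/141 = 111/141 = 0.7872
  k = 3: (59 + 52 + 30)/141 = 141/141 = 1

Summary (fraction, with percent):

explained: PC1 0.4184 (41.84%), PC2 0.3688 (36.88%), PC3 0.2128 (21.28%);  cumulative: 0.4184, 0.7872, 1


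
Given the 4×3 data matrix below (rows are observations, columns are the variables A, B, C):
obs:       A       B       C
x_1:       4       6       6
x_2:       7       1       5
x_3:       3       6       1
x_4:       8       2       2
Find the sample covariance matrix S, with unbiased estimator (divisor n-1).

Step 1 — column means:
  mean(A) = (4 + 7 + 3 + 8) / 4 = 22/4 = 5.5
  mean(B) = (6 + 1 + 6 + 2) / 4 = 15/4 = 3.75
  mean(C) = (6 + 5 + 1 + 2) / 4 = 14/4 = 3.5

Step 2 — sample covariance S[i,j] = (1/(n-1)) · Σ_k (x_{k,i} - mean_i) · (x_{k,j} - mean_j), with n-1 = 3.
  S[A,A] = ((-1.5)·(-1.5) + (1.5)·(1.5) + (-2.5)·(-2.5) + (2.5)·(2.5)) / 3 = 17/3 = 5.6667
  S[A,B] = ((-1.5)·(2.25) + (1.5)·(-2.75) + (-2.5)·(2.25) + (2.5)·(-1.75)) / 3 = -17.5/3 = -5.8333
  S[A,C] = ((-1.5)·(2.5) + (1.5)·(1.5) + (-2.5)·(-2.5) + (2.5)·(-1.5)) / 3 = 1/3 = 0.3333
  S[B,B] = ((2.25)·(2.25) + (-2.75)·(-2.75) + (2.25)·(2.25) + (-1.75)·(-1.75)) / 3 = 20.75/3 = 6.9167
  S[B,C] = ((2.25)·(2.5) + (-2.75)·(1.5) + (2.25)·(-2.5) + (-1.75)·(-1.5)) / 3 = -1.5/3 = -0.5
  S[C,C] = ((2.5)·(2.5) + (1.5)·(1.5) + (-2.5)·(-2.5) + (-1.5)·(-1.5)) / 3 = 17/3 = 5.6667

S is symmetric (S[j,i] = S[i,j]). Assembling:

S = [[5.6667, -5.8333, 0.3333],
 [-5.8333, 6.9167, -0.5],
 [0.3333, -0.5, 5.6667]]


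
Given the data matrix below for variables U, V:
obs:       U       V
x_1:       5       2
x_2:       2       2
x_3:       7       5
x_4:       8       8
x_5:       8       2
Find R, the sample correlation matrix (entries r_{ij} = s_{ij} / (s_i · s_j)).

Step 1 — column means:
  mean(U) = (5 + 2 + 7 + 8 + 8) / 5 = 30/5 = 6
  mean(V) = (2 + 2 + 5 + 8 + 2) / 5 = 19/5 = 3.8

Step 2 — sample variances and covariances s[i,j] = (1/(n-1)) · Σ_k (x_{k,i} - mean_i) · (x_{k,j} - mean_j), with n-1 = 4:
  s[U,U] = ((-1)·(-1) + (-4)·(-4) + (1)·(1) + (2)·(2) + (2)·(2)) / 4 = 26/4 = 6.5
  s[U,V] = ((-1)·(-1.8) + (-4)·(-1.8) + (1)·(1.2) + (2)·(4.2) + (2)·(-1.8)) / 4 = 15/4 = 3.75
  s[V,V] = ((-1.8)·(-1.8) + (-1.8)·(-1.8) + (1.2)·(1.2) + (4.2)·(4.2) + (-1.8)·(-1.8)) / 4 = 28.8/4 = 7.2
  Sample standard deviations s_i = √(s[i,i]):
  s(U) = √(6.5) = 2.5495
  s(V) = √(7.2) = 2.6833

Step 3 — r_{ij} = s_{ij} / (s_i · s_j):
  r[U,U] = 1 (diagonal).
  r[U,V] = 3.75 / (2.5495 · 2.6833) = 3.75 / 6.8411 = 0.5482
  r[V,V] = 1 (diagonal).

R is symmetric with unit diagonal. Assembling:

R = [[1, 0.5482],
 [0.5482, 1]]


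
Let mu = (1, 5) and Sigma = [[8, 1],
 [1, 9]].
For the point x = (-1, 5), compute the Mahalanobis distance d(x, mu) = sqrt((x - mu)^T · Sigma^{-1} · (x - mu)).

Step 1 — centre the observation: (x - mu) = (-2, 0).

Step 2 — invert Sigma. det(Sigma) = 8·9 - (1)² = 71.
  Sigma^{-1} = (1/det) · [[d, -b], [-b, a]] = [[0.1268, -0.0141],
 [-0.0141, 0.1127]].

Step 3 — form the quadratic (x - mu)^T · Sigma^{-1} · (x - mu):
  Sigma^{-1} · (x - mu) = (-0.2535, 0.0282).
  (x - mu)^T · [Sigma^{-1} · (x - mu)] = (-2)·(-0.2535) + (0)·(0.0282) = 0.507.

Step 4 — take square root: d = √(0.507) ≈ 0.7121.

d(x, mu) = √(0.507) ≈ 0.7121


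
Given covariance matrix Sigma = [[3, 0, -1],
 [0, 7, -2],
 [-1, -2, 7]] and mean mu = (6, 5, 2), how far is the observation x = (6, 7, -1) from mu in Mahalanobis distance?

Step 1 — centre the observation: (x - mu) = (0, 2, -3).

Step 2 — invert Sigma (cofactor / det for 3×3, or solve directly):
  Sigma^{-1} = [[0.3516, 0.0156, 0.0547],
 [0.0156, 0.1562, 0.0469],
 [0.0547, 0.0469, 0.1641]].

Step 3 — form the quadratic (x - mu)^T · Sigma^{-1} · (x - mu):
  Sigma^{-1} · (x - mu) = (-0.1328, 0.1719, -0.3984).
  (x - mu)^T · [Sigma^{-1} · (x - mu)] = (0)·(-0.1328) + (2)·(0.1719) + (-3)·(-0.3984) = 1.5391.

Step 4 — take square root: d = √(1.5391) ≈ 1.2406.

d(x, mu) = √(1.5391) ≈ 1.2406


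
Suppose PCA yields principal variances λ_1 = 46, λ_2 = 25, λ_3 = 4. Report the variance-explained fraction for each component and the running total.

Step 1 — total variance = trace(Sigma) = Σ λ_i = 46 + 25 + 4 = 75.

Step 2 — fraction explained by component i = λ_i / Σ λ:
  PC1: 46/75 = 0.6133
  PC2: 25/75 = 0.3333
  PC3: 4/75 = 0.0533

Step 3 — cumulative fraction after k components = (λ_1 + ... + λ_k) / Σ λ:
  k = 1: 46/75 = 0.6133
  k = 2: (46 + 25)/75 = 71/75 = 0.9467
  k = 3: (46 + 25 + 4)/75 = 75/75 = 1

Summary (fraction, with percent):

explained: PC1 0.6133 (61.33%), PC2 0.3333 (33.33%), PC3 0.0533 (5.33%);  cumulative: 0.6133, 0.9467, 1


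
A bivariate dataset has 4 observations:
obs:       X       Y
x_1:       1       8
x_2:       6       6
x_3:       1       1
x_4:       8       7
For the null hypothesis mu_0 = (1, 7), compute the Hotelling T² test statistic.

Step 1 — sample mean vector:
  mean(X) = (1 + 6 + 1 + 8) / 4 = 16/4 = 4
  mean(Y) = (8 + 6 + 1 + 7) / 4 = 22/4 = 5.5
  x̄ = (4, 5.5),  deviation x̄ - mu_0 = (4, 5.5) - (1, 7) = (3, -1.5).

Step 2 — sample covariance matrix, S[i,j] = (1/(n-1)) · Σ_k (x_{k,i} - mean_i) · (x_{k,j} - mean_j), divisor n-1 = 3:
  S[X,X] = ((-3)·(-3) + (2)·(2) + (-3)·(-3) + (4)·(4)) / 3 = 38/3 = 12.6667
  S[X,Y] = ((-3)·(2.5) + (2)·(0.5) + (-3)·(-4.5) + (4)·(1.5)) / 3 = 13/3 = 4.3333
  S[Y,Y] = ((2.5)·(2.5) + (0.5)·(0.5) + (-4.5)·(-4.5) + (1.5)·(1.5)) / 3 = 29/3 = 9.6667
  S = [[12.6667, 4.3333],
 [4.3333, 9.6667]].

Step 3 — invert S. det(S) = 12.6667·9.6667 - (4.3333)² = 103.6667.
  S^{-1} = (1/det) · [[d, -b], [-b, a]] = [[0.0932, -0.0418],
 [-0.0418, 0.1222]].

Step 4 — quadratic form (x̄ - mu_0)^T · S^{-1} · (x̄ - mu_0):
  S^{-1} · (x̄ - mu_0) = (0.3424, -0.3087),
  (x̄ - mu_0)^T · [...] = (3)·(0.3424) + (-1.5)·(-0.3087) = 1.4904.

Step 5 — scale by n: T² = 4 · 1.4904 = 5.9614.

T² ≈ 5.9614


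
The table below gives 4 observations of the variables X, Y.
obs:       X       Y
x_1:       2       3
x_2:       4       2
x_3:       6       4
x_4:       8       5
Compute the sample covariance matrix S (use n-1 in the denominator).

Step 1 — column means:
  mean(X) = (2 + 4 + 6 + 8) / 4 = 20/4 = 5
  mean(Y) = (3 + 2 + 4 + 5) / 4 = 14/4 = 3.5

Step 2 — sample covariance S[i,j] = (1/(n-1)) · Σ_k (x_{k,i} - mean_i) · (x_{k,j} - mean_j), with n-1 = 3.
  S[X,X] = ((-3)·(-3) + (-1)·(-1) + (1)·(1) + (3)·(3)) / 3 = 20/3 = 6.6667
  S[X,Y] = ((-3)·(-0.5) + (-1)·(-1.5) + (1)·(0.5) + (3)·(1.5)) / 3 = 8/3 = 2.6667
  S[Y,Y] = ((-0.5)·(-0.5) + (-1.5)·(-1.5) + (0.5)·(0.5) + (1.5)·(1.5)) / 3 = 5/3 = 1.6667

S is symmetric (S[j,i] = S[i,j]). Assembling:

S = [[6.6667, 2.6667],
 [2.6667, 1.6667]]


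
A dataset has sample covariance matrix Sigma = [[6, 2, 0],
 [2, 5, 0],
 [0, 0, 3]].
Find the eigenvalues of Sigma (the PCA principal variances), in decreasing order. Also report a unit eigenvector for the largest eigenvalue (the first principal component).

Step 1 — characteristic polynomial p(λ) = det(λI - Sigma) = λ³ - tr·λ² + c_1·λ - det, where tr = trace, c_1 = sum of the principal 2×2 minors, det = det(Sigma):
  tr = 6 + 5 + 3 = 14,
  c_1 = (6·5 - (2)²) + (6·3 - (0)²) + (5·3 - (0)²) = 26 + 18 + 15 = 59,
  det = 6·(5·3 - (0)²) - (2)·((2)·3 - (0)·(0)) + (0)·((2)·(0) - 5·(0)) = 6·(15) - (2)·(6) + (0)·(0) = 78.
  So p(λ) = λ³ - 14λ² + 59λ - 78.
Step 2 — look for an integer root (rational root theorem: any rational root is an integer divisor of 78). Testing λ = 3:
  p(3) = 27 - 126 + 177 - 78 = 0  ✓
  Dividing out (λ - 3): p(λ) = (λ - 3)(λ² - 11λ + 26).
Step 3 — remaining eigenvalues from the quadratic λ² - 11λ + 26 = 0:
  Δ = 11² - 4·26 = 121 - 104 = 17,  λ = (11 ± √17)/2 = (11 ± 4.1231)/2 ≈ 7.5616 or 3.4384.
  Sorted: λ_1 = 7.5616,  λ_2 = 3.4384,  λ_3 = 3  (check: sum = 14 = tr ✓).

Step 4 — unit eigenvector for λ_1 ≈ 7.5616: v spans the null space of (Sigma - λ_1 I), whose rows are
  r_1 = (-1.5616, 2, 0),  r_2 = (2, -2.5616, 0),  r_3 = (0, 0, -4.5616).
  v is orthogonal to every row, so take v ∝ r_1 × r_3 = ((2)·(-4.5616) - (0)·(0), (0)·(0) - (-1.5616)·(-4.5616), (-1.5616)·(0) - (2)·(0)) ≈ (-9.1231, -7.1231, 0).
  Rescale (multiply by -1 so the first nonzero entry is positive): u = (9.1231, 7.1231, 0).
  ||u|| = √((9.1231)² + (7.1231)² + (0)²) = √(133.9697) ≈ 11.5745,  v_1 = u/||u|| ≈ (0.7882, 0.6154, 0) (||v_1|| = 1).

λ_1 = 7.5616,  λ_2 = 3.4384,  λ_3 = 3;  v_1 ≈ (0.7882, 0.6154, 0)


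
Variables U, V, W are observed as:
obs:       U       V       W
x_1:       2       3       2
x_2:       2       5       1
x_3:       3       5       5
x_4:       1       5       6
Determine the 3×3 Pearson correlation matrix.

Step 1 — column means:
  mean(U) = (2 + 2 + 3 + 1) / 4 = 8/4 = 2
  mean(V) = (3 + 5 + 5 + 5) / 4 = 18/4 = 4.5
  mean(W) = (2 + 1 + 5 + 6) / 4 = 14/4 = 3.5

Step 2 — sample variances and covariances s[i,j] = (1/(n-1)) · Σ_k (x_{k,i} - mean_i) · (x_{k,j} - mean_j), with n-1 = 3:
  s[U,U] = ((0)·(0) + (0)·(0) + (1)·(1) + (-1)·(-1)) / 3 = 2/3 = 0.6667
  s[U,V] = ((0)·(-1.5) + (0)·(0.5) + (1)·(0.5) + (-1)·(0.5)) / 3 = 0/3 = 0
  s[U,W] = ((0)·(-1.5) + (0)·(-2.5) + (1)·(1.5) + (-1)·(2.5)) / 3 = -1/3 = -0.3333
  s[V,V] = ((-1.5)·(-1.5) + (0.5)·(0.5) + (0.5)·(0.5) + (0.5)·(0.5)) / 3 = 3/3 = 1
  s[V,W] = ((-1.5)·(-1.5) + (0.5)·(-2.5) + (0.5)·(1.5) + (0.5)·(2.5)) / 3 = 3/3 = 1
  s[W,W] = ((-1.5)·(-1.5) + (-2.5)·(-2.5) + (1.5)·(1.5) + (2.5)·(2.5)) / 3 = 17/3 = 5.6667
  Sample standard deviations s_i = √(s[i,i]):
  s(U) = √(0.6667) = 0.8165
  s(V) = √(1) = 1
  s(W) = √(5.6667) = 2.3805

Step 3 — r_{ij} = s_{ij} / (s_i · s_j):
  r[U,U] = 1 (diagonal).
  r[U,V] = 0 / (0.8165 · 1) = 0 / 0.8165 = 0
  r[U,W] = -0.3333 / (0.8165 · 2.3805) = -0.3333 / 1.9437 = -0.1715
  r[V,V] = 1 (diagonal).
  r[V,W] = 1 / (1 · 2.3805) = 1 / 2.3805 = 0.4201
  r[W,W] = 1 (diagonal).

R is symmetric with unit diagonal. Assembling:

R = [[1, 0, -0.1715],
 [0, 1, 0.4201],
 [-0.1715, 0.4201, 1]]


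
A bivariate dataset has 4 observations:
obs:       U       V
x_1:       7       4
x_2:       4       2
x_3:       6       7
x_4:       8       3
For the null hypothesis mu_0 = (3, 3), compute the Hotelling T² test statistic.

Step 1 — sample mean vector:
  mean(U) = (7 + 4 + 6 + 8) / 4 = 25/4 = 6.25
  mean(V) = (4 + 2 + 7 + 3) / 4 = 16/4 = 4
  x̄ = (6.25, 4),  deviation x̄ - mu_0 = (6.25, 4) - (3, 3) = (3.25, 1).

Step 2 — sample covariance matrix, S[i,j] = (1/(n-1)) · Σ_k (x_{k,i} - mean_i) · (x_{k,j} - mean_j), divisor n-1 = 3:
  S[U,U] = ((0.75)·(0.75) + (-2.25)·(-2.25) + (-0.25)·(-0.25) + (1.75)·(1.75)) / 3 = 8.75/3 = 2.9167
  S[U,V] = ((0.75)·(0) + (-2.25)·(-2) + (-0.25)·(3) + (1.75)·(-1)) / 3 = 2/3 = 0.6667
  S[V,V] = ((0)·(0) + (-2)·(-2) + (3)·(3) + (-1)·(-1)) / 3 = 14/3 = 4.6667
  S = [[2.9167, 0.6667],
 [0.6667, 4.6667]].

Step 3 — invert S. det(S) = 2.9167·4.6667 - (0.6667)² = 13.1667.
  S^{-1} = (1/det) · [[d, -b], [-b, a]] = [[0.3544, -0.0506],
 [-0.0506, 0.2215]].

Step 4 — quadratic form (x̄ - mu_0)^T · S^{-1} · (x̄ - mu_0):
  S^{-1} · (x̄ - mu_0) = (1.1013, 0.057),
  (x̄ - mu_0)^T · [...] = (3.25)·(1.1013) + (1)·(0.057) = 3.6361.

Step 5 — scale by n: T² = 4 · 3.6361 = 14.5443.

T² ≈ 14.5443


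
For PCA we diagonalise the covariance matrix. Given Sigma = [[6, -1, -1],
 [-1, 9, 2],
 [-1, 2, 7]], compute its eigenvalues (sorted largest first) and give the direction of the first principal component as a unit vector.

Step 1 — characteristic polynomial p(λ) = det(λI - Sigma) = λ³ - tr·λ² + c_1·λ - det, where tr = trace, c_1 = sum of the principal 2×2 minors, det = det(Sigma):
  tr = 6 + 9 + 7 = 22,
  c_1 = (6·9 - (-1)²) + (6·7 - (-1)²) + (9·7 - (2)²) = 53 + 41 + 59 = 153,
  det = 6·(9·7 - (2)²) - (-1)·((-1)·7 - (2)·(-1)) + (-1)·((-1)·(2) - 9·(-1)) = 6·(59) - (-1)·(-5) + (-1)·(7) = 342.
  So p(λ) = λ³ - 22λ² + 153λ - 342.
Step 2 — look for an integer root (rational root theorem: any rational root is an integer divisor of 342). Testing λ = 6:
  p(6) = 216 - 792 + 918 - 342 = 0  ✓
  Dividing out (λ - 6): p(λ) = (λ - 6)(λ² - 16λ + 57).
Step 3 — remaining eigenvalues from the quadratic λ² - 16λ + 57 = 0:
  Δ = 16² - 4·57 = 256 - 228 = 28,  λ = (16 ± √28)/2 = (16 ± 5.2915)/2 ≈ 10.6458 or 5.3542.
  Sorted: λ_1 = 10.6458,  λ_2 = 6,  λ_3 = 5.3542  (check: sum = 22 = tr ✓).

Step 4 — unit eigenvector for λ_1 ≈ 10.6458: v spans the null space of (Sigma - λ_1 I), whose rows are
  r_1 = (-4.6458, -1, -1),  r_2 = (-1, -1.6458, 2),  r_3 = (-1, 2, -3.6458).
  v is orthogonal to every row, so take v ∝ r_1 × r_2 = ((-1)·(2) - (-1)·(-1.6458), (-1)·(-1) - (-4.6458)·(2), (-4.6458)·(-1.6458) - (-1)·(-1)) ≈ (-3.6458, 10.2915, 6.6458).
  Rescale (multiply by -1 so the first nonzero entry is positive): u = (3.6458, -10.2915, -6.6458).
  ||u|| = √((3.6458)² + (-10.2915)² + (-6.6458)²) = √(163.3725) ≈ 12.7817,  v_1 = u/||u|| ≈ (0.2852, -0.8052, -0.5199) (||v_1|| = 1).

λ_1 = 10.6458,  λ_2 = 6,  λ_3 = 5.3542;  v_1 ≈ (0.2852, -0.8052, -0.5199)


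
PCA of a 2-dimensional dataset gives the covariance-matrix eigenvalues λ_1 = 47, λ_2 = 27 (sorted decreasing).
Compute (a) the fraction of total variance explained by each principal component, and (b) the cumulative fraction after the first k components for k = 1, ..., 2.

Step 1 — total variance = trace(Sigma) = Σ λ_i = 47 + 27 = 74.

Step 2 — fraction explained by component i = λ_i / Σ λ:
  PC1: 47/74 = 0.6351
  PC2: 27/74 = 0.3649

Step 3 — cumulative fraction after k components = (λ_1 + ... + λ_k) / Σ λ:
  k = 1: 47/74 = 0.6351
  k = 2: (47 + 27)/74 = 74/74 = 1

Summary (fraction, with percent):

explained: PC1 0.6351 (63.51%), PC2 0.3649 (36.49%);  cumulative: 0.6351, 1


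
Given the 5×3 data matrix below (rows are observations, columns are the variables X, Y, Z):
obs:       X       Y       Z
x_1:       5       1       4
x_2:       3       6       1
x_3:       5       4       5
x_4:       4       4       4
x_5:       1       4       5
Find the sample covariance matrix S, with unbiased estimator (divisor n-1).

Step 1 — column means:
  mean(X) = (5 + 3 + 5 + 4 + 1) / 5 = 18/5 = 3.6
  mean(Y) = (1 + 6 + 4 + 4 + 4) / 5 = 19/5 = 3.8
  mean(Z) = (4 + 1 + 5 + 4 + 5) / 5 = 19/5 = 3.8

Step 2 — sample covariance S[i,j] = (1/(n-1)) · Σ_k (x_{k,i} - mean_i) · (x_{k,j} - mean_j), with n-1 = 4.
  S[X,X] = ((1.4)·(1.4) + (-0.6)·(-0.6) + (1.4)·(1.4) + (0.4)·(0.4) + (-2.6)·(-2.6)) / 4 = 11.2/4 = 2.8
  S[X,Y] = ((1.4)·(-2.8) + (-0.6)·(2.2) + (1.4)·(0.2) + (0.4)·(0.2) + (-2.6)·(0.2)) / 4 = -5.4/4 = -1.35
  S[X,Z] = ((1.4)·(0.2) + (-0.6)·(-2.8) + (1.4)·(1.2) + (0.4)·(0.2) + (-2.6)·(1.2)) / 4 = 0.6/4 = 0.15
  S[Y,Y] = ((-2.8)·(-2.8) + (2.2)·(2.2) + (0.2)·(0.2) + (0.2)·(0.2) + (0.2)·(0.2)) / 4 = 12.8/4 = 3.2
  S[Y,Z] = ((-2.8)·(0.2) + (2.2)·(-2.8) + (0.2)·(1.2) + (0.2)·(0.2) + (0.2)·(1.2)) / 4 = -6.2/4 = -1.55
  S[Z,Z] = ((0.2)·(0.2) + (-2.8)·(-2.8) + (1.2)·(1.2) + (0.2)·(0.2) + (1.2)·(1.2)) / 4 = 10.8/4 = 2.7

S is symmetric (S[j,i] = S[i,j]). Assembling:

S = [[2.8, -1.35, 0.15],
 [-1.35, 3.2, -1.55],
 [0.15, -1.55, 2.7]]


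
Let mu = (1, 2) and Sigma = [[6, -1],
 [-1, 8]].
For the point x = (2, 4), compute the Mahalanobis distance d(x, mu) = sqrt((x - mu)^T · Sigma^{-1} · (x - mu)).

Step 1 — centre the observation: (x - mu) = (1, 2).

Step 2 — invert Sigma. det(Sigma) = 6·8 - (-1)² = 47.
  Sigma^{-1} = (1/det) · [[d, -b], [-b, a]] = [[0.1702, 0.0213],
 [0.0213, 0.1277]].

Step 3 — form the quadratic (x - mu)^T · Sigma^{-1} · (x - mu):
  Sigma^{-1} · (x - mu) = (0.2128, 0.2766).
  (x - mu)^T · [Sigma^{-1} · (x - mu)] = (1)·(0.2128) + (2)·(0.2766) = 0.766.

Step 4 — take square root: d = √(0.766) ≈ 0.8752.

d(x, mu) = √(0.766) ≈ 0.8752


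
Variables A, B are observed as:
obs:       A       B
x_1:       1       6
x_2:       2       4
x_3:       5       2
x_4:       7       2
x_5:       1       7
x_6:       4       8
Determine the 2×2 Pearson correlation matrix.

Step 1 — column means:
  mean(A) = (1 + 2 + 5 + 7 + 1 + 4) / 6 = 20/6 = 3.3333
  mean(B) = (6 + 4 + 2 + 2 + 7 + 8) / 6 = 29/6 = 4.8333

Step 2 — sample variances and covariances s[i,j] = (1/(n-1)) · Σ_k (x_{k,i} - mean_i) · (x_{k,j} - mean_j), with n-1 = 5:
  s[A,A] = ((-2.3333)·(-2.3333) + (-1.3333)·(-1.3333) + (1.6667)·(1.6667) + (3.6667)·(3.6667) + (-2.3333)·(-2.3333) + (0.6667)·(0.6667)) / 5 = 29.3333/5 = 5.8667
  s[A,B] = ((-2.3333)·(1.1667) + (-1.3333)·(-0.8333) + (1.6667)·(-2.8333) + (3.6667)·(-2.8333) + (-2.3333)·(2.1667) + (0.6667)·(3.1667)) / 5 = -19.6667/5 = -3.9333
  s[B,B] = ((1.1667)·(1.1667) + (-0.8333)·(-0.8333) + (-2.8333)·(-2.8333) + (-2.8333)·(-2.8333) + (2.1667)·(2.1667) + (3.1667)·(3.1667)) / 5 = 32.8333/5 = 6.5667
  Sample standard deviations s_i = √(s[i,i]):
  s(A) = √(5.8667) = 2.4221
  s(B) = √(6.5667) = 2.5626

Step 3 — r_{ij} = s_{ij} / (s_i · s_j):
  r[A,A] = 1 (diagonal).
  r[A,B] = -3.9333 / (2.4221 · 2.5626) = -3.9333 / 6.2068 = -0.6337
  r[B,B] = 1 (diagonal).

R is symmetric with unit diagonal. Assembling:

R = [[1, -0.6337],
 [-0.6337, 1]]


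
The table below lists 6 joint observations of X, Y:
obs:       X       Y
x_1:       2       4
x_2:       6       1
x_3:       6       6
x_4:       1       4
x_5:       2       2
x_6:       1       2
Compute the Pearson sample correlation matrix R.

Step 1 — column means:
  mean(X) = (2 + 6 + 6 + 1 + 2 + 1) / 6 = 18/6 = 3
  mean(Y) = (4 + 1 + 6 + 4 + 2 + 2) / 6 = 19/6 = 3.1667

Step 2 — sample variances and covariances s[i,j] = (1/(n-1)) · Σ_k (x_{k,i} - mean_i) · (x_{k,j} - mean_j), with n-1 = 5:
  s[X,X] = ((-1)·(-1) + (3)·(3) + (3)·(3) + (-2)·(-2) + (-1)·(-1) + (-2)·(-2)) / 5 = 28/5 = 5.6
  s[X,Y] = ((-1)·(0.8333) + (3)·(-2.1667) + (3)·(2.8333) + (-2)·(0.8333) + (-1)·(-1.1667) + (-2)·(-1.1667)) / 5 = 3/5 = 0.6
  s[Y,Y] = ((0.8333)·(0.8333) + (-2.1667)·(-2.1667) + (2.8333)·(2.8333) + (0.8333)·(0.8333) + (-1.1667)·(-1.1667) + (-1.1667)·(-1.1667)) / 5 = 16.8333/5 = 3.3667
  Sample standard deviations s_i = √(s[i,i]):
  s(X) = √(5.6) = 2.3664
  s(Y) = √(3.3667) = 1.8348

Step 3 — r_{ij} = s_{ij} / (s_i · s_j):
  r[X,X] = 1 (diagonal).
  r[X,Y] = 0.6 / (2.3664 · 1.8348) = 0.6 / 4.342 = 0.1382
  r[Y,Y] = 1 (diagonal).

R is symmetric with unit diagonal. Assembling:

R = [[1, 0.1382],
 [0.1382, 1]]


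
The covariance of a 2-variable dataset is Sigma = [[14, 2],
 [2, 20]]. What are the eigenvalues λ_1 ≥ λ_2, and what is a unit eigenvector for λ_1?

Step 1 — characteristic polynomial of 2×2 Sigma:
  det(Sigma - λI) = λ² - trace · λ + det = 0.
  trace = 14 + 20 = 34, det = 14·20 - (2)² = 276.
Step 2 — discriminant:
  Δ = trace² - 4·det = 1156 - 1104 = 52.
Step 3 — eigenvalues:
  λ = (trace ± √Δ)/2 = (34 ± 7.2111)/2,
  λ_1 = 20.6056,  λ_2 = 13.3944.

Step 4 — unit eigenvector for λ_1: solve (Sigma - λ_1 I)v = 0. First row:
  (14 - 20.6056)·v_x + (2)·v_y = 0, i.e. (-6.6056)·v_x + (2)·v_y = 0,
  so v ∝ (b, λ_1 - a) = (2, 6.6056) = u.
  ||u|| = √((2)² + (6.6056)²) = √(47.6333) ≈ 6.9017,
  v_1 = u/||u|| ≈ (0.2898, 0.9571) (||v_1|| = 1).

λ_1 = 20.6056,  λ_2 = 13.3944;  v_1 ≈ (0.2898, 0.9571)


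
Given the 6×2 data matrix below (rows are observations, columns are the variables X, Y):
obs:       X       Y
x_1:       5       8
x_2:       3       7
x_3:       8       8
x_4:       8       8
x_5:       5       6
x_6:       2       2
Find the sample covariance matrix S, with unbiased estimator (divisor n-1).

Step 1 — column means:
  mean(X) = (5 + 3 + 8 + 8 + 5 + 2) / 6 = 31/6 = 5.1667
  mean(Y) = (8 + 7 + 8 + 8 + 6 + 2) / 6 = 39/6 = 6.5

Step 2 — sample covariance S[i,j] = (1/(n-1)) · Σ_k (x_{k,i} - mean_i) · (x_{k,j} - mean_j), with n-1 = 5.
  S[X,X] = ((-0.1667)·(-0.1667) + (-2.1667)·(-2.1667) + (2.8333)·(2.8333) + (2.8333)·(2.8333) + (-0.1667)·(-0.1667) + (-3.1667)·(-3.1667)) / 5 = 30.8333/5 = 6.1667
  S[X,Y] = ((-0.1667)·(1.5) + (-2.1667)·(0.5) + (2.8333)·(1.5) + (2.8333)·(1.5) + (-0.1667)·(-0.5) + (-3.1667)·(-4.5)) / 5 = 21.5/5 = 4.3
  S[Y,Y] = ((1.5)·(1.5) + (0.5)·(0.5) + (1.5)·(1.5) + (1.5)·(1.5) + (-0.5)·(-0.5) + (-4.5)·(-4.5)) / 5 = 27.5/5 = 5.5

S is symmetric (S[j,i] = S[i,j]). Assembling:

S = [[6.1667, 4.3],
 [4.3, 5.5]]


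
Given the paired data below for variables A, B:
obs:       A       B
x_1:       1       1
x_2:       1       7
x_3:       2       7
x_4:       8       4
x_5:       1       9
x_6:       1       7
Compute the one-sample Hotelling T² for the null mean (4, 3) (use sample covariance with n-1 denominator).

Step 1 — sample mean vector:
  mean(A) = (1 + 1 + 2 + 8 + 1 + 1) / 6 = 14/6 = 2.3333
  mean(B) = (1 + 7 + 7 + 4 + 9 + 7) / 6 = 35/6 = 5.8333
  x̄ = (2.3333, 5.8333),  deviation x̄ - mu_0 = (2.3333, 5.8333) - (4, 3) = (-1.6667, 2.8333).

Step 2 — sample covariance matrix, S[i,j] = (1/(n-1)) · Σ_k (x_{k,i} - mean_i) · (x_{k,j} - mean_j), divisor n-1 = 5:
  S[A,A] = ((-1.3333)·(-1.3333) + (-1.3333)·(-1.3333) + (-0.3333)·(-0.3333) + (5.6667)·(5.6667) + (-1.3333)·(-1.3333) + (-1.3333)·(-1.3333)) / 5 = 39.3333/5 = 7.8667
  S[A,B] = ((-1.3333)·(-4.8333) + (-1.3333)·(1.1667) + (-0.3333)·(1.1667) + (5.6667)·(-1.8333) + (-1.3333)·(3.1667) + (-1.3333)·(1.1667)) / 5 = -11.6667/5 = -2.3333
  S[B,B] = ((-4.8333)·(-4.8333) + (1.1667)·(1.1667) + (1.1667)·(1.1667) + (-1.8333)·(-1.8333) + (3.1667)·(3.1667) + (1.1667)·(1.1667)) / 5 = 40.8333/5 = 8.1667
  S = [[7.8667, -2.3333],
 [-2.3333, 8.1667]].

Step 3 — invert S. det(S) = 7.8667·8.1667 - (-2.3333)² = 58.8.
  S^{-1} = (1/det) · [[d, -b], [-b, a]] = [[0.1389, 0.0397],
 [0.0397, 0.1338]].

Step 4 — quadratic form (x̄ - mu_0)^T · S^{-1} · (x̄ - mu_0):
  S^{-1} · (x̄ - mu_0) = (-0.119, 0.3129),
  (x̄ - mu_0)^T · [...] = (-1.6667)·(-0.119) + (2.8333)·(0.3129) = 1.085.

Step 5 — scale by n: T² = 6 · 1.085 = 6.5102.

T² ≈ 6.5102


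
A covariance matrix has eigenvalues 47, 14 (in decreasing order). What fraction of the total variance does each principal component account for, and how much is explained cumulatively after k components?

Step 1 — total variance = trace(Sigma) = Σ λ_i = 47 + 14 = 61.

Step 2 — fraction explained by component i = λ_i / Σ λ:
  PC1: 47/61 = 0.7705
  PC2: 14/61 = 0.2295

Step 3 — cumulative fraction after k components = (λ_1 + ... + λ_k) / Σ λ:
  k = 1: 47/61 = 0.7705
  k = 2: (47 + 14)/61 = 61/61 = 1

Summary (fraction, with percent):

explained: PC1 0.7705 (77.05%), PC2 0.2295 (22.95%);  cumulative: 0.7705, 1


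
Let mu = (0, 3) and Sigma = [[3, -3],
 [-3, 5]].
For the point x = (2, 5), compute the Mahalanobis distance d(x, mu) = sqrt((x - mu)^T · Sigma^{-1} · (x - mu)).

Step 1 — centre the observation: (x - mu) = (2, 2).

Step 2 — invert Sigma. det(Sigma) = 3·5 - (-3)² = 6.
  Sigma^{-1} = (1/det) · [[d, -b], [-b, a]] = [[0.8333, 0.5],
 [0.5, 0.5]].

Step 3 — form the quadratic (x - mu)^T · Sigma^{-1} · (x - mu):
  Sigma^{-1} · (x - mu) = (2.6667, 2).
  (x - mu)^T · [Sigma^{-1} · (x - mu)] = (2)·(2.6667) + (2)·(2) = 9.3333.

Step 4 — take square root: d = √(9.3333) ≈ 3.0551.

d(x, mu) = √(9.3333) ≈ 3.0551


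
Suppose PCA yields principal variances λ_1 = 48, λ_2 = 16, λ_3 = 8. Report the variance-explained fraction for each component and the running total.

Step 1 — total variance = trace(Sigma) = Σ λ_i = 48 + 16 + 8 = 72.

Step 2 — fraction explained by component i = λ_i / Σ λ:
  PC1: 48/72 = 0.6667
  PC2: 16/72 = 0.2222
  PC3: 8/72 = 0.1111

Step 3 — cumulative fraction after k components = (λ_1 + ... + λ_k) / Σ λ:
  k = 1: 48/72 = 0.6667
  k = 2: (48 + 16)/72 = 64/72 = 0.8889
  k = 3: (48 + 16 + 8)/72 = 72/72 = 1

Summary (fraction, with percent):

explained: PC1 0.6667 (66.67%), PC2 0.2222 (22.22%), PC3 0.1111 (11.11%);  cumulative: 0.6667, 0.8889, 1


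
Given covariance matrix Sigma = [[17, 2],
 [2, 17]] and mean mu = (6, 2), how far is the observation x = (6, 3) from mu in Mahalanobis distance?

Step 1 — centre the observation: (x - mu) = (0, 1).

Step 2 — invert Sigma. det(Sigma) = 17·17 - (2)² = 285.
  Sigma^{-1} = (1/det) · [[d, -b], [-b, a]] = [[0.0596, -0.007],
 [-0.007, 0.0596]].

Step 3 — form the quadratic (x - mu)^T · Sigma^{-1} · (x - mu):
  Sigma^{-1} · (x - mu) = (-0.007, 0.0596).
  (x - mu)^T · [Sigma^{-1} · (x - mu)] = (0)·(-0.007) + (1)·(0.0596) = 0.0596.

Step 4 — take square root: d = √(0.0596) ≈ 0.2442.

d(x, mu) = √(0.0596) ≈ 0.2442
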